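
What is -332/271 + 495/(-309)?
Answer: -78911/27913 ≈ -2.8270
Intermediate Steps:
-332/271 + 495/(-309) = -332*1/271 + 495*(-1/309) = -332/271 - 165/103 = -78911/27913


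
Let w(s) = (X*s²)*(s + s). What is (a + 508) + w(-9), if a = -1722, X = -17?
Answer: 23572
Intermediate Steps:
w(s) = -34*s³ (w(s) = (-17*s²)*(s + s) = (-17*s²)*(2*s) = -34*s³)
(a + 508) + w(-9) = (-1722 + 508) - 34*(-9)³ = -1214 - 34*(-729) = -1214 + 24786 = 23572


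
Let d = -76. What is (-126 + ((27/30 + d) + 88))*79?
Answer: -89349/10 ≈ -8934.9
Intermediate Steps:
(-126 + ((27/30 + d) + 88))*79 = (-126 + ((27/30 - 76) + 88))*79 = (-126 + ((27*(1/30) - 76) + 88))*79 = (-126 + ((9/10 - 76) + 88))*79 = (-126 + (-751/10 + 88))*79 = (-126 + 129/10)*79 = -1131/10*79 = -89349/10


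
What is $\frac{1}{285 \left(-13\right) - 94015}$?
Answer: $- \frac{1}{97720} \approx -1.0233 \cdot 10^{-5}$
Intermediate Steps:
$\frac{1}{285 \left(-13\right) - 94015} = \frac{1}{-3705 - 94015} = \frac{1}{-97720} = - \frac{1}{97720}$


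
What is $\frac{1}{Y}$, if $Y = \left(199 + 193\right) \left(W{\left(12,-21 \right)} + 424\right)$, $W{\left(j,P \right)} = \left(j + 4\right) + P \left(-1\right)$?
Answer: $\frac{1}{180712} \approx 5.5337 \cdot 10^{-6}$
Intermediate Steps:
$W{\left(j,P \right)} = 4 + j - P$ ($W{\left(j,P \right)} = \left(4 + j\right) - P = 4 + j - P$)
$Y = 180712$ ($Y = \left(199 + 193\right) \left(\left(4 + 12 - -21\right) + 424\right) = 392 \left(\left(4 + 12 + 21\right) + 424\right) = 392 \left(37 + 424\right) = 392 \cdot 461 = 180712$)
$\frac{1}{Y} = \frac{1}{180712}$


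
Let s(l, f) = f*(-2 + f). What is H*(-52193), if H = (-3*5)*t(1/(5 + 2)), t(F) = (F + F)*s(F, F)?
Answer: -20355270/343 ≈ -59345.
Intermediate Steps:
t(F) = 2*F²*(-2 + F) (t(F) = (F + F)*(F*(-2 + F)) = (2*F)*(F*(-2 + F)) = 2*F²*(-2 + F))
H = 390/343 (H = (-3*5)*(2*(1/(5 + 2))²*(-2 + 1/(5 + 2))) = -30*(1/7)²*(-2 + 1/7) = -30*(⅐)²*(-2 + ⅐) = -30*(-13)/(49*7) = -15*(-26/343) = 390/343 ≈ 1.1370)
H*(-52193) = (390/343)*(-52193) = -20355270/343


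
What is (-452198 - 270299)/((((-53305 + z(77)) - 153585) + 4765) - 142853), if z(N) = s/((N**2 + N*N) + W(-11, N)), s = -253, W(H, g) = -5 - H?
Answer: 8571704408/4092819245 ≈ 2.0943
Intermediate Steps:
z(N) = -253/(6 + 2*N**2) (z(N) = -253/((N**2 + N*N) + (-5 - 1*(-11))) = -253/((N**2 + N**2) + (-5 + 11)) = -253/(2*N**2 + 6) = -253/(6 + 2*N**2))
(-452198 - 270299)/((((-53305 + z(77)) - 153585) + 4765) - 142853) = (-452198 - 270299)/((((-53305 - 253/(6 + 2*77**2)) - 153585) + 4765) - 142853) = -722497/((((-53305 - 253/(6 + 2*5929)) - 153585) + 4765) - 142853) = -722497/((((-53305 - 253/(6 + 11858)) - 153585) + 4765) - 142853) = -722497/((((-53305 - 253/11864) - 153585) + 4765) - 142853) = -722497/(((-632410773/11864 - 153585) + 4765) - 142853) = -722497/((-2454543213/11864 + 4765) - 142853) = -722497/(-2398011253/11864 - 142853) = -722497/(-4092819245/11864) = -722497*(-11864/4092819245) = 8571704408/4092819245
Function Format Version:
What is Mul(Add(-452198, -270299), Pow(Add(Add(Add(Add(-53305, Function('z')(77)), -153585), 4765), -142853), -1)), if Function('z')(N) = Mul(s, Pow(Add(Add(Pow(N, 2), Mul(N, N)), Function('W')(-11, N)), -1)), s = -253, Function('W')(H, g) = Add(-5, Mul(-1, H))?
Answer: Rational(8571704408, 4092819245) ≈ 2.0943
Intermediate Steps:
Function('z')(N) = Mul(-253, Pow(Add(6, Mul(2, Pow(N, 2))), -1)) (Function('z')(N) = Mul(-253, Pow(Add(Add(Pow(N, 2), Mul(N, N)), Add(-5, Mul(-1, -11))), -1)) = Mul(-253, Pow(Add(Add(Pow(N, 2), Pow(N, 2)), Add(-5, 11)), -1)) = Mul(-253, Pow(Add(Mul(2, Pow(N, 2)), 6), -1)) = Mul(-253, Pow(Add(6, Mul(2, Pow(N, 2))), -1)))
Mul(Add(-452198, -270299), Pow(Add(Add(Add(Add(-53305, Function('z')(77)), -153585), 4765), -142853), -1)) = Mul(Add(-452198, -270299), Pow(Add(Add(Add(Add(-53305, Mul(-253, Pow(Add(6, Mul(2, Pow(77, 2))), -1))), -153585), 4765), -142853), -1)) = Mul(-722497, Pow(Add(Add(Add(Add(-53305, Mul(-253, Pow(Add(6, Mul(2, 5929)), -1))), -153585), 4765), -142853), -1)) = Mul(-722497, Pow(Add(Add(Add(Add(-53305, Mul(-253, Pow(Add(6, 11858), -1))), -153585), 4765), -142853), -1)) = Mul(-722497, Pow(Add(Add(Add(Add(-53305, Mul(-253, Pow(11864, -1))), -153585), 4765), -142853), -1)) = Mul(-722497, Pow(Add(Add(Add(Add(-53305, Mul(-253, Rational(1, 11864))), -153585), 4765), -142853), -1)) = Mul(-722497, Pow(Add(Add(Add(Add(-53305, Rational(-253, 11864)), -153585), 4765), -142853), -1)) = Mul(-722497, Pow(Add(Add(Add(Rational(-632410773, 11864), -153585), 4765), -142853), -1)) = Mul(-722497, Pow(Add(Add(Rational(-2454543213, 11864), 4765), -142853), -1)) = Mul(-722497, Pow(Add(Rational(-2398011253, 11864), -142853), -1)) = Mul(-722497, Pow(Rational(-4092819245, 11864), -1)) = Mul(-722497, Rational(-11864, 4092819245)) = Rational(8571704408, 4092819245)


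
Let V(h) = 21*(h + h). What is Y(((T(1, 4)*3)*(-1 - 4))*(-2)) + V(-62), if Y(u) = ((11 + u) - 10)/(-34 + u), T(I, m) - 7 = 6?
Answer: -926633/356 ≈ -2602.9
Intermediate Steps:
T(I, m) = 13 (T(I, m) = 7 + 6 = 13)
V(h) = 42*h (V(h) = 21*(2*h) = 42*h)
Y(u) = (1 + u)/(-34 + u)
Y(((T(1, 4)*3)*(-1 - 4))*(-2)) + V(-62) = (1 + ((13*3)*(-1 - 4))*(-2))/(-34 + ((13*3)*(-1 - 4))*(-2)) + 42*(-62) = (1 + (39*(-5))*(-2))/(-34 + (39*(-5))*(-2)) - 2604 = (1 - 195*(-2))/(-34 - 195*(-2)) - 2604 = (1 + 390)/(-34 + 390) - 2604 = 391/356 - 2604 = -926633/356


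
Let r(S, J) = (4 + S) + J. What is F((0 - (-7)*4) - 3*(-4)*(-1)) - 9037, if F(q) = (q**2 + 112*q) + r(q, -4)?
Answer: -6973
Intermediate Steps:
r(S, J) = 4 + J + S
F(q) = q**2 + 113*q (F(q) = (q**2 + 112*q) + (4 - 4 + q) = (q**2 + 112*q) + q = q**2 + 113*q)
F((0 - (-7)*4) - 3*(-4)*(-1)) - 9037 = ((0 - (-7)*4) - 3*(-4)*(-1))*(113 + ((0 - (-7)*4) - 3*(-4)*(-1))) - 9037 = ((0 - 1*(-28)) - (-12)*(-1))*(113 + ((0 - 1*(-28)) - (-12)*(-1))) - 9037 = ((0 + 28) - 1*12)*(113 + ((0 + 28) - 1*12)) - 9037 = (28 - 12)*(113 + (28 - 12)) - 9037 = 16*(113 + 16) - 9037 = 16*129 - 9037 = 2064 - 9037 = -6973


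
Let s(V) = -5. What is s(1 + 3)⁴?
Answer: 625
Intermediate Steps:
s(1 + 3)⁴ = (-5)⁴ = 625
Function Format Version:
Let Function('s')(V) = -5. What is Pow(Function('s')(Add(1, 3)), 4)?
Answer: 625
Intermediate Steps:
Pow(Function('s')(Add(1, 3)), 4) = Pow(-5, 4) = 625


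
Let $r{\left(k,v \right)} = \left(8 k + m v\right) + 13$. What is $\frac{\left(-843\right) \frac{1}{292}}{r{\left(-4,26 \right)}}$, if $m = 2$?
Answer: $- \frac{281}{3212} \approx -0.087484$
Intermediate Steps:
$r{\left(k,v \right)} = 13 + 2 v + 8 k$ ($r{\left(k,v \right)} = \left(8 k + 2 v\right) + 13 = \left(2 v + 8 k\right) + 13 = 13 + 2 v + 8 k$)
$\frac{\left(-843\right) \frac{1}{292}}{r{\left(-4,26 \right)}} = \frac{\left(-843\right) \frac{1}{292}}{13 + 2 \cdot 26 + 8 \left(-4\right)} = \frac{\left(-843\right) \frac{1}{292}}{13 + 52 - 32} = - \frac{843}{292 \cdot 33} = \left(- \frac{843}{292}\right) \frac{1}{33} = - \frac{281}{3212}$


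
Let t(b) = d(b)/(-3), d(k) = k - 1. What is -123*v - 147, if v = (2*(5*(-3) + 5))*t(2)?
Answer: -967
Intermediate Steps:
d(k) = -1 + k
t(b) = 1/3 - b/3 (t(b) = (-1 + b)/(-3) = (-1 + b)*(-1/3) = 1/3 - b/3)
v = 20/3 (v = (2*(5*(-3) + 5))*(1/3 - 1/3*2) = (2*(-15 + 5))*(1/3 - 2/3) = (2*(-10))*(-1/3) = -20*(-1/3) = 20/3 ≈ 6.6667)
-123*v - 147 = -123*20/3 - 147 = -820 - 147 = -967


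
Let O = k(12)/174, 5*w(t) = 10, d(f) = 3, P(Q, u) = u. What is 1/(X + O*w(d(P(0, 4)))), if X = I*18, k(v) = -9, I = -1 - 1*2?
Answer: -29/1569 ≈ -0.018483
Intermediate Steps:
I = -3 (I = -1 - 2 = -3)
w(t) = 2 (w(t) = (1/5)*10 = 2)
X = -54 (X = -3*18 = -54)
O = -3/58 (O = -9/174 = -9*1/174 = -3/58 ≈ -0.051724)
1/(X + O*w(d(P(0, 4)))) = 1/(-54 - 3/58*2) = 1/(-54 - 3/29) = 1/(-1569/29) = -29/1569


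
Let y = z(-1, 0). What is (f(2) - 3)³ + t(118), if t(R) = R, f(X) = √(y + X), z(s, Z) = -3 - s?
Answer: 91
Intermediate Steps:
y = -2 (y = -3 - 1*(-1) = -3 + 1 = -2)
f(X) = √(-2 + X)
(f(2) - 3)³ + t(118) = (√(-2 + 2) - 3)³ + 118 = (√0 - 3)³ + 118 = (0 - 3)³ + 118 = (-3)³ + 118 = -27 + 118 = 91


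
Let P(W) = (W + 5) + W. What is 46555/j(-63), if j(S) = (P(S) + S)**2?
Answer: 46555/33856 ≈ 1.3751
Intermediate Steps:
P(W) = 5 + 2*W (P(W) = (5 + W) + W = 5 + 2*W)
j(S) = (5 + 3*S)**2 (j(S) = ((5 + 2*S) + S)**2 = (5 + 3*S)**2)
46555/j(-63) = 46555/((5 + 3*(-63))**2) = 46555/((5 - 189)**2) = 46555/((-184)**2) = 46555/33856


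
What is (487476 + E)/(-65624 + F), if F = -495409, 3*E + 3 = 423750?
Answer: -209575/187011 ≈ -1.1207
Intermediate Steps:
E = 141249 (E = -1 + (1/3)*423750 = -1 + 141250 = 141249)
(487476 + E)/(-65624 + F) = (487476 + 141249)/(-65624 - 495409) = 628725/(-561033) = 628725*(-1/561033) = -209575/187011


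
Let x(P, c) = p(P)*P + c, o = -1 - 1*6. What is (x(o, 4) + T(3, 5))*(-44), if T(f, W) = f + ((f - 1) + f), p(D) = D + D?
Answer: -4840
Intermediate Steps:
o = -7 (o = -1 - 6 = -7)
p(D) = 2*D
x(P, c) = c + 2*P² (x(P, c) = (2*P)*P + c = 2*P² + c = c + 2*P²)
T(f, W) = -1 + 3*f (T(f, W) = f + ((-1 + f) + f) = f + (-1 + 2*f) = -1 + 3*f)
(x(o, 4) + T(3, 5))*(-44) = ((4 + 2*(-7)²) + (-1 + 3*3))*(-44) = ((4 + 2*49) + (-1 + 9))*(-44) = ((4 + 98) + 8)*(-44) = (102 + 8)*(-44) = 110*(-44) = -4840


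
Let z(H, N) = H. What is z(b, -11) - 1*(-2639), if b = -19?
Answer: 2620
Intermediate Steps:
z(b, -11) - 1*(-2639) = -19 - 1*(-2639) = -19 + 2639 = 2620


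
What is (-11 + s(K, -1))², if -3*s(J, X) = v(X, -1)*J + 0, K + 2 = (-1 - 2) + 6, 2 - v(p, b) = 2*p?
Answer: 1369/9 ≈ 152.11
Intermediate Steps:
v(p, b) = 2 - 2*p
K = 1 (K = -2 + ((-1 - 2) + 6) = -2 + (-3 + 6) = -2 + 3 = 1)
s(J, X) = -J*(2 - 2*X)/3 (s(J, X) = -((2 - 2*X)*J + 0)/3 = -(J*(2 - 2*X) + 0)/3 = -J*(2 - 2*X)/3)
(-11 + s(K, -1))² = (-11 + (⅔)*1*(-1 - 1))² = (-11 + (⅔)*1*(-2))² = (-11 - 4/3)² = (-37/3)² = 1369/9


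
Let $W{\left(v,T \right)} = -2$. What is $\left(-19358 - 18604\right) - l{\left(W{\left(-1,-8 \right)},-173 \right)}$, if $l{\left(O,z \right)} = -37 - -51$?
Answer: $-37976$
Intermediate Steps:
$l{\left(O,z \right)} = 14$ ($l{\left(O,z \right)} = -37 + 51 = 14$)
$\left(-19358 - 18604\right) - l{\left(W{\left(-1,-8 \right)},-173 \right)} = \left(-19358 - 18604\right) - 14 = -37962 - 14 = -37976$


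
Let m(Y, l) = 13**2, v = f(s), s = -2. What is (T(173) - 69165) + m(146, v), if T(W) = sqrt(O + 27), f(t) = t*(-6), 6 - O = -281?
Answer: -68996 + sqrt(314) ≈ -68978.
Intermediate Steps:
O = 287 (O = 6 - 1*(-281) = 6 + 281 = 287)
f(t) = -6*t
v = 12 (v = -6*(-2) = 12)
T(W) = sqrt(314) (T(W) = sqrt(287 + 27) = sqrt(314))
m(Y, l) = 169
(T(173) - 69165) + m(146, v) = (sqrt(314) - 69165) + 169 = (-69165 + sqrt(314)) + 169 = -68996 + sqrt(314)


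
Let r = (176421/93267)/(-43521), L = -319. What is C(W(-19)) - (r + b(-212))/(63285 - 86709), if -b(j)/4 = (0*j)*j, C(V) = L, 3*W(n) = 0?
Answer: -10110144459465271/31693242819456 ≈ -319.00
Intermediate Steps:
W(n) = 0 (W(n) = (⅓)*0 = 0)
C(V) = -319
b(j) = 0 (b(j) = -4*0*j*j = -0*j = -4*0 = 0)
r = -58807/1353024369 (r = (176421*(1/93267))*(-1/43521) = (58807/31089)*(-1/43521) = -58807/1353024369 ≈ -4.3463e-5)
C(W(-19)) - (r + b(-212))/(63285 - 86709) = -319 - (-58807/1353024369 + 0)/(63285 - 86709) = -319 - (-58807)/(1353024369*(-23424)) = -319 - (-58807)*(-1)/(1353024369*23424) = -319 - 1*58807/31693242819456 = -319 - 58807/31693242819456 = -10110144459465271/31693242819456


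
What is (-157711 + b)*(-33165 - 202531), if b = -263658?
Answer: 99314987824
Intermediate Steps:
(-157711 + b)*(-33165 - 202531) = (-157711 - 263658)*(-33165 - 202531) = -421369*(-235696) = 99314987824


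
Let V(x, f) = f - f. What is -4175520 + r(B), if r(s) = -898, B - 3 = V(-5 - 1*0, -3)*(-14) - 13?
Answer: -4176418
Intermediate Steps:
V(x, f) = 0
B = -10 (B = 3 + (0*(-14) - 13) = 3 + (0 - 13) = 3 - 13 = -10)
-4175520 + r(B) = -4175520 - 898 = -4176418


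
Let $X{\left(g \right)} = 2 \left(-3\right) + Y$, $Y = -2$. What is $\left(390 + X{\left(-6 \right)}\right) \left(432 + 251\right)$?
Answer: $260906$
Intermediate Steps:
$X{\left(g \right)} = -8$ ($X{\left(g \right)} = 2 \left(-3\right) - 2 = -6 - 2 = -8$)
$\left(390 + X{\left(-6 \right)}\right) \left(432 + 251\right) = \left(390 - 8\right) \left(432 + 251\right) = 382 \cdot 683 = 260906$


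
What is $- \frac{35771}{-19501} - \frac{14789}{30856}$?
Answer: $\frac{815349687}{601722856} \approx 1.355$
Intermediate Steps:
$- \frac{35771}{-19501} - \frac{14789}{30856} = \left(-35771\right) \left(- \frac{1}{19501}\right) - \frac{14789}{30856} = \frac{35771}{19501} - \frac{14789}{30856} = \frac{815349687}{601722856}$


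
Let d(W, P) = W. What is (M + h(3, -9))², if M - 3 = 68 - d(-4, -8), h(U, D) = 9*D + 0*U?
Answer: 36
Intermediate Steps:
h(U, D) = 9*D (h(U, D) = 9*D + 0 = 9*D)
M = 75 (M = 3 + (68 - 1*(-4)) = 3 + (68 + 4) = 3 + 72 = 75)
(M + h(3, -9))² = (75 + 9*(-9))² = (75 - 81)² = (-6)² = 36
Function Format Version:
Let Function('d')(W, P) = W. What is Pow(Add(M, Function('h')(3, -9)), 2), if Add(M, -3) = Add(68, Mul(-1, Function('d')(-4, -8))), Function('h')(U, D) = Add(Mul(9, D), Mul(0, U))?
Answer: 36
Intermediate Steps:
Function('h')(U, D) = Mul(9, D) (Function('h')(U, D) = Add(Mul(9, D), 0) = Mul(9, D))
M = 75 (M = Add(3, Add(68, Mul(-1, -4))) = Add(3, Add(68, 4)) = Add(3, 72) = 75)
Pow(Add(M, Function('h')(3, -9)), 2) = Pow(Add(75, Mul(9, -9)), 2) = Pow(Add(75, -81), 2) = Pow(-6, 2) = 36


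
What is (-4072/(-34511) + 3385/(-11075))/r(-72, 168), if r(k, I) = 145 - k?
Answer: -14344467/16587884705 ≈ -0.00086476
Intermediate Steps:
(-4072/(-34511) + 3385/(-11075))/r(-72, 168) = (-4072/(-34511) + 3385/(-11075))/(145 - 1*(-72)) = (-4072*(-1/34511) + 3385*(-1/11075))/(145 + 72) = (4072/34511 - 677/2215)/217 = -14344467/76441865*1/217 = -14344467/16587884705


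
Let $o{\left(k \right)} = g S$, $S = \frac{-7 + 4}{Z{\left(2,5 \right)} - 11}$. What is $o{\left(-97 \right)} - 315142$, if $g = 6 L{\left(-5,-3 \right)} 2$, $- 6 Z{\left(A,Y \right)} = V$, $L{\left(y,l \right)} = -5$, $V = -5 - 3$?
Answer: $- \frac{9139658}{29} \approx -3.1516 \cdot 10^{5}$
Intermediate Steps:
$V = -8$
$Z{\left(A,Y \right)} = \frac{4}{3}$ ($Z{\left(A,Y \right)} = \left(- \frac{1}{6}\right) \left(-8\right) = \frac{4}{3}$)
$S = \frac{9}{29}$ ($S = \frac{-7 + 4}{\frac{4}{3} - 11} = - \frac{3}{- \frac{29}{3}} = \left(-3\right) \left(- \frac{3}{29}\right) = \frac{9}{29} \approx 0.31034$)
$g = -60$ ($g = 6 \left(-5\right) 2 = \left(-30\right) 2 = -60$)
$o{\left(k \right)} = - \frac{540}{29}$ ($o{\left(k \right)} = \left(-60\right) \frac{9}{29} = - \frac{540}{29}$)
$o{\left(-97 \right)} - 315142 = - \frac{540}{29} - 315142 = - \frac{9139658}{29}$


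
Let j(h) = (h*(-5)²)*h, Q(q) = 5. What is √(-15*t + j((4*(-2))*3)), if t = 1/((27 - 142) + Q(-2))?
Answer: √6969666/22 ≈ 120.00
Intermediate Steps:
j(h) = 25*h² (j(h) = (h*25)*h = (25*h)*h = 25*h²)
t = -1/110 (t = 1/((27 - 142) + 5) = 1/(-115 + 5) = 1/(-110) = -1/110 ≈ -0.0090909)
√(-15*t + j((4*(-2))*3)) = √(-15*(-1/110) + 25*((4*(-2))*3)²) = √(3/22 + 25*(-8*3)²) = √(3/22 + 25*(-24)²) = √(3/22 + 25*576) = √(3/22 + 14400) = √(316803/22) = √6969666/22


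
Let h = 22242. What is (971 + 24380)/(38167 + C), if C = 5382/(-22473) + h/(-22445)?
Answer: 1420800977915/2139006852171 ≈ 0.66423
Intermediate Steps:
C = -68960384/56045165 (C = 5382/(-22473) + 22242/(-22445) = 5382*(-1/22473) + 22242*(-1/22445) = -598/2497 - 22242/22445 = -68960384/56045165 ≈ -1.2304)
(971 + 24380)/(38167 + C) = (971 + 24380)/(38167 - 68960384/56045165) = 25351/(2139006852171/56045165) = 25351*(56045165/2139006852171) = 1420800977915/2139006852171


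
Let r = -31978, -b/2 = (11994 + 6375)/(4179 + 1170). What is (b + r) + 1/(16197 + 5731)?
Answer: -1250532348777/39097624 ≈ -31985.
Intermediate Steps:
b = -12246/1783 (b = -2*(11994 + 6375)/(4179 + 1170) = -36738/5349 = -2*6123/1783 = -12246/1783 ≈ -6.8682)
(b + r) + 1/(16197 + 5731) = (-12246/1783 - 31978) + 1/(16197 + 5731) = -57029020/1783 + 1/21928 = -1250532348777/39097624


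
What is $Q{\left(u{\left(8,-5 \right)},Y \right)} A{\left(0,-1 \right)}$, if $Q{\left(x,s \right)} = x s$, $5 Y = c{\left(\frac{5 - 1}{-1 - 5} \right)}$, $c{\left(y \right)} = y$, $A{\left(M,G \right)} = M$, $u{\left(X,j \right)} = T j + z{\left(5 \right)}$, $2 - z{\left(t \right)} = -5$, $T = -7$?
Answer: $0$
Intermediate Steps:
$z{\left(t \right)} = 7$ ($z{\left(t \right)} = 2 - -5 = 2 + 5 = 7$)
$u{\left(X,j \right)} = 7 - 7 j$ ($u{\left(X,j \right)} = - 7 j + 7 = 7 - 7 j$)
$Y = - \frac{2}{15}$ ($Y = \frac{\left(5 - 1\right) \frac{1}{-1 - 5}}{5} = \frac{4 \frac{1}{-6}}{5} = \frac{4 \left(- \frac{1}{6}\right)}{5} = \frac{1}{5} \left(- \frac{2}{3}\right) = - \frac{2}{15} \approx -0.13333$)
$Q{\left(x,s \right)} = s x$
$Q{\left(u{\left(8,-5 \right)},Y \right)} A{\left(0,-1 \right)} = - \frac{2 \left(7 - -35\right)}{15} \cdot 0 = - \frac{2 \left(7 + 35\right)}{15} \cdot 0 = \left(- \frac{2}{15}\right) 42 \cdot 0 = \left(- \frac{28}{5}\right) 0 = 0$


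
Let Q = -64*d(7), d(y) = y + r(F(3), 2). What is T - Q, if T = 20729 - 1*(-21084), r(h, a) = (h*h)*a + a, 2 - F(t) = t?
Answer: 42517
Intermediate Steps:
F(t) = 2 - t
r(h, a) = a + a*h**2 (r(h, a) = h**2*a + a = a*h**2 + a = a + a*h**2)
d(y) = 4 + y (d(y) = y + 2*(1 + (2 - 1*3)**2) = y + 2*(1 + (2 - 3)**2) = y + 2*(1 + (-1)**2) = y + 2*(1 + 1) = y + 2*2 = y + 4 = 4 + y)
Q = -704 (Q = -64*(4 + 7) = -64*11 = -704)
T = 41813 (T = 20729 + 21084 = 41813)
T - Q = 41813 - 1*(-704) = 41813 + 704 = 42517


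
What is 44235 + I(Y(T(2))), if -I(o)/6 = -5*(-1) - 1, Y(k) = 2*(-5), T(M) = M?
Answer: 44211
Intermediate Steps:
Y(k) = -10
I(o) = -24 (I(o) = -6*(-5*(-1) - 1) = -6*(5 - 1) = -6*4 = -24)
44235 + I(Y(T(2))) = 44235 - 24 = 44211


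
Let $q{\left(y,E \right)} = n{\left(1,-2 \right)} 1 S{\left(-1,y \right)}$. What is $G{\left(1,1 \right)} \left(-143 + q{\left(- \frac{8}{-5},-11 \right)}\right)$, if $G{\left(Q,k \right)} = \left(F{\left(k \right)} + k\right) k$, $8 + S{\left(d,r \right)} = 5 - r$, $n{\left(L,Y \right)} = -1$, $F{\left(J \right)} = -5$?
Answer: $\frac{2768}{5} \approx 553.6$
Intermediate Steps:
$S{\left(d,r \right)} = -3 - r$ ($S{\left(d,r \right)} = -8 - \left(-5 + r\right) = -3 - r$)
$G{\left(Q,k \right)} = k \left(-5 + k\right)$ ($G{\left(Q,k \right)} = \left(-5 + k\right) k = k \left(-5 + k\right)$)
$q{\left(y,E \right)} = 3 + y$ ($q{\left(y,E \right)} = \left(-1\right) 1 \left(-3 - y\right) = - (-3 - y) = 3 + y$)
$G{\left(1,1 \right)} \left(-143 + q{\left(- \frac{8}{-5},-11 \right)}\right) = 1 \left(-5 + 1\right) \left(-143 + \left(3 - \frac{8}{-5}\right)\right) = 1 \left(-4\right) \left(-143 + \left(3 - - \frac{8}{5}\right)\right) = - 4 \left(-143 + \left(3 + \frac{8}{5}\right)\right) = - 4 \left(-143 + \frac{23}{5}\right) = \left(-4\right) \left(- \frac{692}{5}\right) = \frac{2768}{5}$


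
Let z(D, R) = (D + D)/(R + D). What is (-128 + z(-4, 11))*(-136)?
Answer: 122944/7 ≈ 17563.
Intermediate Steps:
z(D, R) = 2*D/(D + R) (z(D, R) = (2*D)/(D + R) = 2*D/(D + R))
(-128 + z(-4, 11))*(-136) = (-128 + 2*(-4)/(-4 + 11))*(-136) = (-128 + 2*(-4)/7)*(-136) = (-128 + 2*(-4)*(⅐))*(-136) = (-128 - 8/7)*(-136) = -904/7*(-136) = 122944/7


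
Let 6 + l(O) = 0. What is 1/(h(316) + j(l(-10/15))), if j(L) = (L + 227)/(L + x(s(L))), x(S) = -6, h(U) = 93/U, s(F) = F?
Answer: -237/4295 ≈ -0.055180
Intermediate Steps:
l(O) = -6 (l(O) = -6 + 0 = -6)
j(L) = (227 + L)/(-6 + L) (j(L) = (L + 227)/(L - 6) = (227 + L)/(-6 + L))
1/(h(316) + j(l(-10/15))) = 1/(93/316 + (227 - 6)/(-6 - 6)) = 1/(93*(1/316) + 221/(-12)) = 1/(93/316 - 1/12*221) = 1/(93/316 - 221/12) = 1/(-4295/237) = -237/4295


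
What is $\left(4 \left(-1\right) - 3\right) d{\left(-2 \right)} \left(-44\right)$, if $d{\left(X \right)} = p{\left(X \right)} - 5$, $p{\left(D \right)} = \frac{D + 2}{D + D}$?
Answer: $-1540$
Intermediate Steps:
$p{\left(D \right)} = \frac{2 + D}{2 D}$
$d{\left(X \right)} = -5 + \frac{2 + X}{2 X}$ ($d{\left(X \right)} = \frac{2 + X}{2 X} - 5 = -5 + \frac{2 + X}{2 X}$)
$\left(4 \left(-1\right) - 3\right) d{\left(-2 \right)} \left(-44\right) = \left(4 \left(-1\right) - 3\right) \left(- \frac{9}{2} + \frac{1}{-2}\right) \left(-44\right) = \left(-4 - 3\right) \left(- \frac{9}{2} - \frac{1}{2}\right) \left(-44\right) = \left(-7\right) \left(-5\right) \left(-44\right) = 35 \left(-44\right) = -1540$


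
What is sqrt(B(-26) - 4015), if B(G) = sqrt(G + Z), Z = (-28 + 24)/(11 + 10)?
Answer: sqrt(-1770615 + 105*I*sqrt(462))/21 ≈ 0.040383 + 63.364*I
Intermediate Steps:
Z = -4/21 ≈ -0.19048
B(G) = sqrt(-4/21 + G) (B(G) = sqrt(G - 4/21) = sqrt(-4/21 + G))
sqrt(B(-26) - 4015) = sqrt(sqrt(-84 + 441*(-26))/21 - 4015) = sqrt(sqrt(-84 - 11466)/21 - 4015) = sqrt(sqrt(-11550)/21 - 4015) = sqrt((5*I*sqrt(462))/21 - 4015) = sqrt(5*I*sqrt(462)/21 - 4015) = sqrt(-4015 + 5*I*sqrt(462)/21)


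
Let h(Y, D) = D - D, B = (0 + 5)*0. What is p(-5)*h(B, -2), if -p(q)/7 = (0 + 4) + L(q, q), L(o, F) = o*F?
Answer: 0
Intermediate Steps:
B = 0 (B = 5*0 = 0)
h(Y, D) = 0
L(o, F) = F*o
p(q) = -28 - 7*q² (p(q) = -7*((0 + 4) + q*q) = -7*(4 + q²) = -28 - 7*q²)
p(-5)*h(B, -2) = (-28 - 7*(-5)²)*0 = (-28 - 7*25)*0 = (-28 - 175)*0 = -203*0 = 0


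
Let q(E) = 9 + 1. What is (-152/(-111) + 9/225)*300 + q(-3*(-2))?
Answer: 16014/37 ≈ 432.81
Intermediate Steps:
q(E) = 10
(-152/(-111) + 9/225)*300 + q(-3*(-2)) = (-152/(-111) + 9/225)*300 + 10 = (-152*(-1/111) + 9*(1/225))*300 + 10 = (152/111 + 1/25)*300 + 10 = (3911/2775)*300 + 10 = 15644/37 + 10 = 16014/37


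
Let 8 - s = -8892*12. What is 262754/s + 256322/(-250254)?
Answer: 9600651563/6676276212 ≈ 1.4380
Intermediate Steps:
s = 106712 (s = 8 - (-8892)*12 = 8 - 1*(-106704) = 8 + 106704 = 106712)
262754/s + 256322/(-250254) = 262754/106712 + 256322/(-250254) = 262754*(1/106712) + 256322*(-1/250254) = 131377/53356 - 128161/125127 = 9600651563/6676276212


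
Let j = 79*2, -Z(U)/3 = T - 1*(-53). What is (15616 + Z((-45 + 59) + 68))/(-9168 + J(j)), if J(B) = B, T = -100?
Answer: -15757/9010 ≈ -1.7488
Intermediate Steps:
Z(U) = 141 (Z(U) = -3*(-100 - 1*(-53)) = -3*(-100 + 53) = -3*(-47) = 141)
j = 158
(15616 + Z((-45 + 59) + 68))/(-9168 + J(j)) = (15616 + 141)/(-9168 + 158) = 15757/(-9010) = 15757*(-1/9010) = -15757/9010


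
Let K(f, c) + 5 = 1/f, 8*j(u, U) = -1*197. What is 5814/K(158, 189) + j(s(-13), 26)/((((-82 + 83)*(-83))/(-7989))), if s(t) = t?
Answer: -617237535/174632 ≈ -3534.5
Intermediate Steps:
j(u, U) = -197/8 (j(u, U) = (-1*197)/8 = (1/8)*(-197) = -197/8)
K(f, c) = -5 + 1/f
5814/K(158, 189) + j(s(-13), 26)/((((-82 + 83)*(-83))/(-7989))) = 5814/(-5 + 1/158) - 197*7989/(83*(-82 + 83))/8 = 5814/(-5 + 1/158) - 197/(8*((1*(-83))*(-1/7989))) = 5814/(-789/158) - 197/(8*((-83*(-1/7989)))) = 5814*(-158/789) - 197/(8*83/7989) = -306204/263 - 197/8*7989/83 = -306204/263 - 1573833/664 = -617237535/174632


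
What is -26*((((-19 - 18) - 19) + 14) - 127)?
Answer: 4394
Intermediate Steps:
-26*((((-19 - 18) - 19) + 14) - 127) = -26*(((-37 - 19) + 14) - 127) = -26*((-56 + 14) - 127) = -26*(-42 - 127) = -26*(-169) = 4394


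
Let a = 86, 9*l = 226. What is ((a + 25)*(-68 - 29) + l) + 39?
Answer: -96326/9 ≈ -10703.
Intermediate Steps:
l = 226/9 (l = (⅑)*226 = 226/9 ≈ 25.111)
((a + 25)*(-68 - 29) + l) + 39 = ((86 + 25)*(-68 - 29) + 226/9) + 39 = (111*(-97) + 226/9) + 39 = (-10767 + 226/9) + 39 = -96677/9 + 39 = -96326/9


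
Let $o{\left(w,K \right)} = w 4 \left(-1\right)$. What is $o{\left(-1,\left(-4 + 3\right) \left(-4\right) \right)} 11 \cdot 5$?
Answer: $220$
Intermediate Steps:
$o{\left(w,K \right)} = - 4 w$ ($o{\left(w,K \right)} = 4 w \left(-1\right) = - 4 w$)
$o{\left(-1,\left(-4 + 3\right) \left(-4\right) \right)} 11 \cdot 5 = \left(-4\right) \left(-1\right) 11 \cdot 5 = 4 \cdot 11 \cdot 5 = 44 \cdot 5 = 220$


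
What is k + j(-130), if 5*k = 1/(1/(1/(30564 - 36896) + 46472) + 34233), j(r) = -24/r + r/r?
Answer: 775657677603226/654772732388515 ≈ 1.1846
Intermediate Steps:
j(r) = 1 - 24/r (j(r) = -24/r + 1 = 1 - 24/r)
k = 294260703/50367133260655 (k = 1/(5*(1/(1/(30564 - 36896) + 46472) + 34233)) = 1/(5*(1/(1/(-6332) + 46472) + 34233)) = 1/(5*(1/(-1/6332 + 46472) + 34233)) = 1/(5*(1/(294260703/6332) + 34233)) = 1/(5*(6332/294260703 + 34233)) = 1/(5*(10073426652131/294260703)) = (1/5)*(294260703/10073426652131) = 294260703/50367133260655 ≈ 5.8423e-6)
k + j(-130) = 294260703/50367133260655 + (-24 - 130)/(-130) = 294260703/50367133260655 - 1/130*(-154) = 294260703/50367133260655 + 77/65 = 775657677603226/654772732388515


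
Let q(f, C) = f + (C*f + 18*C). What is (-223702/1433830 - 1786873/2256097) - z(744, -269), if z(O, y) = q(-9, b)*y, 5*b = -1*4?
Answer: -7049968881336481/1617429780755 ≈ -4358.8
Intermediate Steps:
b = -4/5 (b = (-1*4)/5 = (1/5)*(-4) = -4/5 ≈ -0.80000)
q(f, C) = f + 18*C + C*f (q(f, C) = f + (18*C + C*f) = f + 18*C + C*f)
z(O, y) = -81*y/5 (z(O, y) = (-9 + 18*(-4/5) - 4/5*(-9))*y = (-9 - 72/5 + 36/5)*y = -81*y/5)
(-223702/1433830 - 1786873/2256097) - z(744, -269) = (-223702/1433830 - 1786873/2256097) - (-81)*(-269)/5 = (-223702*1/1433830 - 1786873*1/2256097) - 1*21789/5 = (-111851/716915 - 1786873/2256097) - 21789/5 = -1533382762342/1617429780755 - 21789/5 = -7049968881336481/1617429780755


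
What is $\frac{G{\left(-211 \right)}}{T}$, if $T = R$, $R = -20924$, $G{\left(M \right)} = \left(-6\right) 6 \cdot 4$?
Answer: $\frac{36}{5231} \approx 0.006882$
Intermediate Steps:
$G{\left(M \right)} = -144$ ($G{\left(M \right)} = \left(-36\right) 4 = -144$)
$T = -20924$
$\frac{G{\left(-211 \right)}}{T} = - \frac{144}{-20924} = \left(-144\right) \left(- \frac{1}{20924}\right) = \frac{36}{5231}$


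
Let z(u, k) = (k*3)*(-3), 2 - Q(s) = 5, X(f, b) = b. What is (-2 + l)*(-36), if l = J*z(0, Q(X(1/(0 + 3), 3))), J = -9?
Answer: 8820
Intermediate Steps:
Q(s) = -3 (Q(s) = 2 - 1*5 = 2 - 5 = -3)
z(u, k) = -9*k (z(u, k) = (3*k)*(-3) = -9*k)
l = -243 (l = -(-81)*(-3) = -9*27 = -243)
(-2 + l)*(-36) = (-2 - 243)*(-36) = -245*(-36) = 8820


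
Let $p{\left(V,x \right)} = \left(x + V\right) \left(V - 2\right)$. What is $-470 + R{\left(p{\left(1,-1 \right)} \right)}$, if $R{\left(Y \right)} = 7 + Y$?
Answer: $-463$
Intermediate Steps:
$p{\left(V,x \right)} = \left(-2 + V\right) \left(V + x\right)$ ($p{\left(V,x \right)} = \left(V + x\right) \left(-2 + V\right) = \left(-2 + V\right) \left(V + x\right)$)
$-470 + R{\left(p{\left(1,-1 \right)} \right)} = -470 + \left(7 + \left(1^{2} - 2 - -2 + 1 \left(-1\right)\right)\right) = -470 + \left(7 + \left(1 - 2 + 2 - 1\right)\right) = -470 + \left(7 + 0\right) = -470 + 7 = -463$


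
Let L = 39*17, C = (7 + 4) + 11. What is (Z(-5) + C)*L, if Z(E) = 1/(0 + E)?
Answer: 72267/5 ≈ 14453.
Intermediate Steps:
Z(E) = 1/E
C = 22 (C = 11 + 11 = 22)
L = 663
(Z(-5) + C)*L = (1/(-5) + 22)*663 = (-1/5 + 22)*663 = (109/5)*663 = 72267/5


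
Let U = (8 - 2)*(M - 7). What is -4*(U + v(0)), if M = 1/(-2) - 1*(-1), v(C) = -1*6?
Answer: 180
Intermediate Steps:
v(C) = -6
M = ½ (M = -½ + 1 = ½ ≈ 0.50000)
U = -39 (U = (8 - 2)*(½ - 7) = 6*(-13/2) = -39)
-4*(U + v(0)) = -4*(-39 - 6) = -4*(-45) = 180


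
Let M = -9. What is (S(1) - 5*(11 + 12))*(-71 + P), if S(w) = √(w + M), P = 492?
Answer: -48415 + 842*I*√2 ≈ -48415.0 + 1190.8*I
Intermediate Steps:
S(w) = √(-9 + w) (S(w) = √(w - 9) = √(-9 + w))
(S(1) - 5*(11 + 12))*(-71 + P) = (√(-9 + 1) - 5*(11 + 12))*(-71 + 492) = (√(-8) - 5*23)*421 = (2*I*√2 - 115)*421 = (-115 + 2*I*√2)*421 = -48415 + 842*I*√2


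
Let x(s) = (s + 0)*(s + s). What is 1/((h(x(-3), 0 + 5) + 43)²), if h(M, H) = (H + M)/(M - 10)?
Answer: 64/134689 ≈ 0.00047517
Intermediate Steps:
x(s) = 2*s² (x(s) = s*(2*s) = 2*s²)
h(M, H) = (H + M)/(-10 + M)
1/((h(x(-3), 0 + 5) + 43)²) = 1/((((0 + 5) + 2*(-3)²)/(-10 + 2*(-3)²) + 43)²) = 1/(((5 + 2*9)/(-10 + 2*9) + 43)²) = 1/(((5 + 18)/(-10 + 18) + 43)²) = 1/((23/8 + 43)²) = 1/((367/8)²) = 1/(134689/64) = 64/134689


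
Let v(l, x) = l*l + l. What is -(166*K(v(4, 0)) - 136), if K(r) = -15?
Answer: 2626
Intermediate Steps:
v(l, x) = l + l² (v(l, x) = l² + l = l + l²)
-(166*K(v(4, 0)) - 136) = -(166*(-15) - 136) = -(-2490 - 136) = -1*(-2626) = 2626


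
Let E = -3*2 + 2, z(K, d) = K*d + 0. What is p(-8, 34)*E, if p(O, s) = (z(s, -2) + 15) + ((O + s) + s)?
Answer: -28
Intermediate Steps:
z(K, d) = K*d
E = -4 (E = -6 + 2 = -4)
p(O, s) = 15 + O (p(O, s) = (s*(-2) + 15) + ((O + s) + s) = (-2*s + 15) + (O + 2*s) = (15 - 2*s) + (O + 2*s) = 15 + O)
p(-8, 34)*E = (15 - 8)*(-4) = 7*(-4) = -28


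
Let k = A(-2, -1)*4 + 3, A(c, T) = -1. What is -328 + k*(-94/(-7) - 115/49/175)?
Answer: -585527/1715 ≈ -341.42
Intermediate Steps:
k = -1 (k = -1*4 + 3 = -4 + 3 = -1)
-328 + k*(-94/(-7) - 115/49/175) = -328 - (-94/(-7) - 115/49/175) = -328 - (-94*(-1/7) - 115*1/49*(1/175)) = -328 - (94/7 - 115/49*1/175) = -328 - (94/7 - 23/1715) = -328 - 1*23007/1715 = -328 - 23007/1715 = -585527/1715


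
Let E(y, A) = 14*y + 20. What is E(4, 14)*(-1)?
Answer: -76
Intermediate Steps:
E(y, A) = 20 + 14*y
E(4, 14)*(-1) = (20 + 14*4)*(-1) = (20 + 56)*(-1) = 76*(-1) = -76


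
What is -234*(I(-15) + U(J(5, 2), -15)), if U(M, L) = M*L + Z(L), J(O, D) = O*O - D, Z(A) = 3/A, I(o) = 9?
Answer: 393354/5 ≈ 78671.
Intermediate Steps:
J(O, D) = O² - D
U(M, L) = 3/L + L*M (U(M, L) = M*L + 3/L = L*M + 3/L = 3/L + L*M)
-234*(I(-15) + U(J(5, 2), -15)) = -234*(9 + (3/(-15) - 15*(5² - 1*2))) = -234*(9 + (3*(-1/15) - 15*(25 - 2))) = -234*(9 + (-⅕ - 15*23)) = -234*(9 + (-⅕ - 345)) = -234*(9 - 1726/5) = -234*(-1681/5) = 393354/5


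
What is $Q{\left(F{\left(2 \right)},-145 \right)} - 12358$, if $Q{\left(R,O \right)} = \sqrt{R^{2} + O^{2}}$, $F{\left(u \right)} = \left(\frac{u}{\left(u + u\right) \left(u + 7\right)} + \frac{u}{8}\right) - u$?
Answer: $-12358 + \frac{\sqrt{27252121}}{36} \approx -12213.0$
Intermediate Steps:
$F{\left(u \right)} = \frac{1}{2 \left(7 + u\right)} - \frac{7 u}{8}$ ($F{\left(u \right)} = \left(\frac{u}{2 u \left(7 + u\right)} + u \frac{1}{8}\right) - u = \left(\frac{u}{2 u \left(7 + u\right)} + \frac{u}{8}\right) - u = \left(u \frac{1}{2 u \left(7 + u\right)} + \frac{u}{8}\right) - u = \left(\frac{1}{2 \left(7 + u\right)} + \frac{u}{8}\right) - u = \frac{1}{2 \left(7 + u\right)} - \frac{7 u}{8}$)
$Q{\left(R,O \right)} = \sqrt{O^{2} + R^{2}}$
$Q{\left(F{\left(2 \right)},-145 \right)} - 12358 = \sqrt{\left(-145\right)^{2} + \left(\frac{4 - 98 - 7 \cdot 2^{2}}{8 \left(7 + 2\right)}\right)^{2}} - 12358 = \sqrt{21025 + \left(\frac{4 - 98 - 28}{8 \cdot 9}\right)^{2}} - 12358 = \sqrt{21025 + \left(\frac{1}{8} \cdot \frac{1}{9} \left(4 - 98 - 28\right)\right)^{2}} - 12358 = \sqrt{21025 + \left(\frac{1}{8} \cdot \frac{1}{9} \left(-122\right)\right)^{2}} - 12358 = \sqrt{21025 + \left(- \frac{61}{36}\right)^{2}} - 12358 = \sqrt{21025 + \frac{3721}{1296}} - 12358 = \sqrt{\frac{27252121}{1296}} - 12358 = \frac{\sqrt{27252121}}{36} - 12358 = -12358 + \frac{\sqrt{27252121}}{36}$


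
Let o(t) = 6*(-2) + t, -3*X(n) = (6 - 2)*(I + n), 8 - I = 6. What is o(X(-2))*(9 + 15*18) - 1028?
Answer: -4376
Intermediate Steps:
I = 2 (I = 8 - 1*6 = 8 - 6 = 2)
X(n) = -8/3 - 4*n/3 (X(n) = -(6 - 2)*(2 + n)/3 = -4*(2 + n)/3 = -(8 + 4*n)/3 = -8/3 - 4*n/3)
o(t) = -12 + t
o(X(-2))*(9 + 15*18) - 1028 = (-12 + (-8/3 - 4/3*(-2)))*(9 + 15*18) - 1028 = (-12 + (-8/3 + 8/3))*(9 + 270) - 1028 = (-12 + 0)*279 - 1028 = -12*279 - 1028 = -3348 - 1028 = -4376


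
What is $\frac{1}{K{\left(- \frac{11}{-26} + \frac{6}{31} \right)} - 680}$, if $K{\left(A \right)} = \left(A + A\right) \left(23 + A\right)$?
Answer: $- \frac{324818}{211415845} \approx -0.0015364$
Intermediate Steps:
$K{\left(A \right)} = 2 A \left(23 + A\right)$
$\frac{1}{K{\left(- \frac{11}{-26} + \frac{6}{31} \right)} - 680} = \frac{1}{2 \left(- \frac{11}{-26} + \frac{6}{31}\right) \left(23 + \left(- \frac{11}{-26} + \frac{6}{31}\right)\right) - 680} = \frac{1}{2 \left(\left(-11\right) \left(- \frac{1}{26}\right) + 6 \cdot \frac{1}{31}\right) \left(23 + \left(\left(-11\right) \left(- \frac{1}{26}\right) + 6 \cdot \frac{1}{31}\right)\right) - 680} = \frac{1}{2 \left(\frac{11}{26} + \frac{6}{31}\right) \left(23 + \left(\frac{11}{26} + \frac{6}{31}\right)\right) - 680} = \frac{1}{2 \cdot \frac{497}{806} \left(23 + \frac{497}{806}\right) - 680} = \frac{1}{2 \cdot \frac{497}{806} \cdot \frac{19035}{806} - 680} = \frac{1}{\frac{9460395}{324818} - 680} = \frac{1}{- \frac{211415845}{324818}} = - \frac{324818}{211415845}$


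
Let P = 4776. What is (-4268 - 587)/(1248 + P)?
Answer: -4855/6024 ≈ -0.80594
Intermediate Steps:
(-4268 - 587)/(1248 + P) = (-4268 - 587)/(1248 + 4776) = -4855/6024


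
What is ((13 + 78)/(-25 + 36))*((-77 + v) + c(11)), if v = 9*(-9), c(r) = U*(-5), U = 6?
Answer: -17108/11 ≈ -1555.3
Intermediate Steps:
c(r) = -30 (c(r) = 6*(-5) = -30)
v = -81
((13 + 78)/(-25 + 36))*((-77 + v) + c(11)) = ((13 + 78)/(-25 + 36))*((-77 - 81) - 30) = (91/11)*(-158 - 30) = (91*(1/11))*(-188) = (91/11)*(-188) = -17108/11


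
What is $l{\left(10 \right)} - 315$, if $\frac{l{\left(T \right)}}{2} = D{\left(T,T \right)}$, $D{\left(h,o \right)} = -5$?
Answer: $-325$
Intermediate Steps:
$l{\left(T \right)} = -10$ ($l{\left(T \right)} = 2 \left(-5\right) = -10$)
$l{\left(10 \right)} - 315 = -10 - 315 = -325$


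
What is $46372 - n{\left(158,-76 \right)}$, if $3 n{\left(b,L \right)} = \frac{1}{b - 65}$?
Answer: $\frac{12937787}{279} \approx 46372.0$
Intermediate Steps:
$n{\left(b,L \right)} = \frac{1}{3 \left(-65 + b\right)}$ ($n{\left(b,L \right)} = \frac{1}{3 \left(b - 65\right)} = \frac{1}{3 \left(-65 + b\right)}$)
$46372 - n{\left(158,-76 \right)} = 46372 - \frac{1}{3 \left(-65 + 158\right)} = 46372 - \frac{1}{3 \cdot 93} = 46372 - \frac{1}{3} \cdot \frac{1}{93} = 46372 - \frac{1}{279} = \frac{12937787}{279}$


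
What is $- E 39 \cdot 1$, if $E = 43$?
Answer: $-1677$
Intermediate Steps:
$- E 39 \cdot 1 = - 43 \cdot 39 \cdot 1 = - 1677 \cdot 1 = \left(-1\right) 1677 = -1677$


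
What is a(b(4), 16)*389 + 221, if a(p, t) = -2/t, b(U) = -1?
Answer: 1379/8 ≈ 172.38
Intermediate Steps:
a(b(4), 16)*389 + 221 = -2/16*389 + 221 = -2*1/16*389 + 221 = -⅛*389 + 221 = -389/8 + 221 = 1379/8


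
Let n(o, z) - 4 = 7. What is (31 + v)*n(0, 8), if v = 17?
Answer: 528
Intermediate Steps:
n(o, z) = 11 (n(o, z) = 4 + 7 = 11)
(31 + v)*n(0, 8) = (31 + 17)*11 = 48*11 = 528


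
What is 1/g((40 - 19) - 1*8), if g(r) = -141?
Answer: -1/141 ≈ -0.0070922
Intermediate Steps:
1/g((40 - 19) - 1*8) = 1/(-141) = -1/141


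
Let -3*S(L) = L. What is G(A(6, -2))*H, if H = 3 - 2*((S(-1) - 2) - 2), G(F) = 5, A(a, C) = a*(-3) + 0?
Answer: 155/3 ≈ 51.667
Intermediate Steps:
A(a, C) = -3*a (A(a, C) = -3*a + 0 = -3*a)
S(L) = -L/3
H = 31/3 (H = 3 - 2*((-⅓*(-1) - 2) - 2) = 3 - 2*((⅓ - 2) - 2) = 3 - 2*(-5/3 - 2) = 3 - 2*(-11/3) = 3 + 22/3 = 31/3 ≈ 10.333)
G(A(6, -2))*H = 5*(31/3) = 155/3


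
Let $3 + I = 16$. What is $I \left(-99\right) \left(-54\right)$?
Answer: $69498$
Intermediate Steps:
$I = 13$ ($I = -3 + 16 = 13$)
$I \left(-99\right) \left(-54\right) = 13 \left(-99\right) \left(-54\right) = \left(-1287\right) \left(-54\right) = 69498$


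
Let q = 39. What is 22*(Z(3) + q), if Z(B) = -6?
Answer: 726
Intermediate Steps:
22*(Z(3) + q) = 22*(-6 + 39) = 22*33 = 726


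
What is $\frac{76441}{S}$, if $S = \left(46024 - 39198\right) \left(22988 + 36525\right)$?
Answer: $\frac{76441}{406235738} \approx 0.00018817$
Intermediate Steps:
$S = 406235738$ ($S = 6826 \cdot 59513 = 406235738$)
$\frac{76441}{S} = \frac{76441}{406235738}$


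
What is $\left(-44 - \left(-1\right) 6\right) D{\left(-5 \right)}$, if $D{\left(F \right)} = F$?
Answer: $190$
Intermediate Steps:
$\left(-44 - \left(-1\right) 6\right) D{\left(-5 \right)} = \left(-44 - \left(-1\right) 6\right) \left(-5\right) = \left(-44 - -6\right) \left(-5\right) = \left(-44 + 6\right) \left(-5\right) = \left(-38\right) \left(-5\right) = 190$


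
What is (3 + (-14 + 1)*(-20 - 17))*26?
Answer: 12584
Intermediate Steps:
(3 + (-14 + 1)*(-20 - 17))*26 = (3 - 13*(-37))*26 = (3 + 481)*26 = 484*26 = 12584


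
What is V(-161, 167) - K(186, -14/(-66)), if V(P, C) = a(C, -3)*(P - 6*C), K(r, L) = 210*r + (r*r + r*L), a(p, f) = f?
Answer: -772271/11 ≈ -70207.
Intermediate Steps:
K(r, L) = r² + 210*r + L*r (K(r, L) = 210*r + (r² + L*r) = r² + 210*r + L*r)
V(P, C) = -3*P + 18*C (V(P, C) = -3*(P - 6*C) = -3*P + 18*C)
V(-161, 167) - K(186, -14/(-66)) = (-3*(-161) + 18*167) - 186*(210 - 14/(-66) + 186) = (483 + 3006) - 186*(210 - 14*(-1/66) + 186) = 3489 - 186*(210 + 7/33 + 186) = 3489 - 186*13075/33 = 3489 - 1*810650/11 = 3489 - 810650/11 = -772271/11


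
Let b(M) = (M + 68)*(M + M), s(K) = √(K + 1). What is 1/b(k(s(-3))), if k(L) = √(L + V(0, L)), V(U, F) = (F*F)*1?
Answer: 1/(2*(-2 + 68*√(-2 + I*√2) + I*√2)) ≈ 0.0013158 - 0.0044751*I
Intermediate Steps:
V(U, F) = F² (V(U, F) = F²*1 = F²)
s(K) = √(1 + K)
k(L) = √(L + L²)
b(M) = 2*M*(68 + M) (b(M) = (68 + M)*(2*M) = 2*M*(68 + M))
1/b(k(s(-3))) = 1/(2*√(√(1 - 3)*(1 + √(1 - 3)))*(68 + √(√(1 - 3)*(1 + √(1 - 3))))) = 1/(2*√(√(-2)*(1 + √(-2)))*(68 + √(√(-2)*(1 + √(-2))))) = 1/(2*√((I*√2)*(1 + I*√2))*(68 + √((I*√2)*(1 + I*√2)))) = 1/(2*√(I*√2*(1 + I*√2))*(68 + √(I*√2*(1 + I*√2)))) = 1/(2*(2^(¼)*√(I*(1 + I*√2)))*(68 + 2^(¼)*√(I*(1 + I*√2)))) = 1/(2*2^(¼)*√(I*(1 + I*√2))*(68 + 2^(¼)*√(I*(1 + I*√2)))) = 2^(¾)/(4*√(I*(1 + I*√2))*(68 + 2^(¼)*√(I*(1 + I*√2))))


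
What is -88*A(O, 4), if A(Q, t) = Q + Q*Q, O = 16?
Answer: -23936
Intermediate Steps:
A(Q, t) = Q + Q**2
-88*A(O, 4) = -1408*(1 + 16) = -1408*17 = -88*272 = -23936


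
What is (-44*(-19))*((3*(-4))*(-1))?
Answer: 10032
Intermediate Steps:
(-44*(-19))*((3*(-4))*(-1)) = 836*(-12*(-1)) = 836*12 = 10032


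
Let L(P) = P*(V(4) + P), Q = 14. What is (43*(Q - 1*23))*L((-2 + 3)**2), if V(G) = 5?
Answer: -2322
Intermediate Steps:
L(P) = P*(5 + P)
(43*(Q - 1*23))*L((-2 + 3)**2) = (43*(14 - 1*23))*((-2 + 3)**2*(5 + (-2 + 3)**2)) = (43*(14 - 23))*(1**2*(5 + 1**2)) = (43*(-9))*(1*(5 + 1)) = -387*6 = -2322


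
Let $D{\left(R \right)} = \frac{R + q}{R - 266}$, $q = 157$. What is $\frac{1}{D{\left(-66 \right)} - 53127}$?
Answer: $- \frac{332}{17638255} \approx -1.8823 \cdot 10^{-5}$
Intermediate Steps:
$D{\left(R \right)} = \frac{157 + R}{-266 + R}$ ($D{\left(R \right)} = \frac{R + 157}{R - 266} = \frac{157 + R}{-266 + R}$)
$\frac{1}{D{\left(-66 \right)} - 53127} = \frac{1}{\frac{157 - 66}{-266 - 66} - 53127} = \frac{1}{\frac{1}{-332} \cdot 91 - 53127} = \frac{1}{\left(- \frac{1}{332}\right) 91 - 53127} = \frac{1}{- \frac{91}{332} - 53127} = \frac{1}{- \frac{17638255}{332}} = - \frac{332}{17638255}$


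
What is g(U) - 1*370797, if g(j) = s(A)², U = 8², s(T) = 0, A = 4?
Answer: -370797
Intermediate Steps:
U = 64
g(j) = 0 (g(j) = 0² = 0)
g(U) - 1*370797 = 0 - 1*370797 = 0 - 370797 = -370797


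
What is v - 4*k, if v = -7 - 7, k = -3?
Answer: -2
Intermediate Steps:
v = -14
v - 4*k = -14 - 4*(-3) = -14 + 12 = -2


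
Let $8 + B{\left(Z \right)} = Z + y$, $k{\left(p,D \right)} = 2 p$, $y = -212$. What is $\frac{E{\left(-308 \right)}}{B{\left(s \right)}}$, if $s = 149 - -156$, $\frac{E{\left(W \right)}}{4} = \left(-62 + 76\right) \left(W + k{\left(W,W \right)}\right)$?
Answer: $- \frac{51744}{85} \approx -608.75$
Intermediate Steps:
$E{\left(W \right)} = 168 W$ ($E{\left(W \right)} = 4 \left(-62 + 76\right) \left(W + 2 W\right) = 4 \cdot 14 \cdot 3 W = 4 \cdot 42 W = 168 W$)
$s = 305$ ($s = 149 + 156 = 305$)
$B{\left(Z \right)} = -220 + Z$ ($B{\left(Z \right)} = -8 + \left(Z - 212\right) = -8 + \left(-212 + Z\right) = -220 + Z$)
$\frac{E{\left(-308 \right)}}{B{\left(s \right)}} = \frac{168 \left(-308\right)}{-220 + 305} = - \frac{51744}{85}$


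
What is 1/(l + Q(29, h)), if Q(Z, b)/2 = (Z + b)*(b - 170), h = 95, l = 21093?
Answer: 1/2493 ≈ 0.00040112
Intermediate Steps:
Q(Z, b) = 2*(-170 + b)*(Z + b) (Q(Z, b) = 2*((Z + b)*(b - 170)) = 2*((Z + b)*(-170 + b)) = 2*((-170 + b)*(Z + b)) = 2*(-170 + b)*(Z + b))
1/(l + Q(29, h)) = 1/(21093 + (-340*29 - 340*95 + 2*95² + 2*29*95)) = 1/(21093 + (-9860 - 32300 + 2*9025 + 5510)) = 1/(21093 + (-9860 - 32300 + 18050 + 5510)) = 1/(21093 - 18600) = 1/2493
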